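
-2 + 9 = 7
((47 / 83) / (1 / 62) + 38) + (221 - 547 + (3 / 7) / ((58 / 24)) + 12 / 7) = -4229098 / 16849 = -251.00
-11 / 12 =-0.92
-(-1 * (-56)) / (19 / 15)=-840 / 19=-44.21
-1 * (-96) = 96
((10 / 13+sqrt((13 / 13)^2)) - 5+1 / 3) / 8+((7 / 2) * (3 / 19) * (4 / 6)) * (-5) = -13067 / 5928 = -2.20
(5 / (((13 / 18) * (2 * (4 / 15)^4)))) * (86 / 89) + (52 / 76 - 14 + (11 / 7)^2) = 89704704717 / 137877376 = 650.61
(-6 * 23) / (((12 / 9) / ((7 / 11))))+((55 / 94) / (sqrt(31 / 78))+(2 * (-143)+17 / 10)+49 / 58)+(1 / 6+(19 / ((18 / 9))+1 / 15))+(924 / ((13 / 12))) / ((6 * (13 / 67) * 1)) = 55 * sqrt(2418) / 2914+635697343 / 1617330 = 393.98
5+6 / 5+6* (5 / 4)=137 / 10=13.70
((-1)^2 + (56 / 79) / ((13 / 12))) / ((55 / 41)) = 69659 / 56485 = 1.23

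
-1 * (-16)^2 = -256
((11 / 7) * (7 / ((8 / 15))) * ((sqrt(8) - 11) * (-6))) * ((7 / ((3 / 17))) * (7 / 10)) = 302379 / 8 - 27489 * sqrt(2) / 4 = 28078.55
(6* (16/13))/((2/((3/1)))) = 144/13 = 11.08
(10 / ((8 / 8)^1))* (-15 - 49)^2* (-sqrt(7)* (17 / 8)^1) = -87040* sqrt(7) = -230286.19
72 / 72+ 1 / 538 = 539 / 538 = 1.00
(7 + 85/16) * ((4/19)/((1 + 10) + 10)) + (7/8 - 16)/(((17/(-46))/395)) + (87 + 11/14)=220499933/13566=16253.87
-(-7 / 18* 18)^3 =343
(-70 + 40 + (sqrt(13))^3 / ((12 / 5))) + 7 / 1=-23 + 65 * sqrt(13) / 12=-3.47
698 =698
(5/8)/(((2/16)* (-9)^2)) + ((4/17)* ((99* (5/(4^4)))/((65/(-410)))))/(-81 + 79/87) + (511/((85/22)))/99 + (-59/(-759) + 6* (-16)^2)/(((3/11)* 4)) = 646993326398467/459021738240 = 1409.50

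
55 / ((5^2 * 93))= 11 / 465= 0.02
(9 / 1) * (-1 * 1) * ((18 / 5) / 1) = -32.40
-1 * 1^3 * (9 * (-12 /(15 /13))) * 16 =7488 /5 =1497.60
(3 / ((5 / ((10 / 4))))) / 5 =3 / 10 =0.30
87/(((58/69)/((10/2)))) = 1035/2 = 517.50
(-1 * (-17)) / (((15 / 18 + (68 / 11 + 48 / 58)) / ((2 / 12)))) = 0.36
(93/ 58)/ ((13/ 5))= 0.62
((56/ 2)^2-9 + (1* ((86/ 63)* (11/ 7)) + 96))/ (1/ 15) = 1925285/ 147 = 13097.18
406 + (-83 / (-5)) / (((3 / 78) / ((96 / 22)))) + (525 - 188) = 144449 / 55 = 2626.35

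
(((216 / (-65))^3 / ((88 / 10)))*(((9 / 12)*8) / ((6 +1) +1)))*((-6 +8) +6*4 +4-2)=-87.57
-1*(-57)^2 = -3249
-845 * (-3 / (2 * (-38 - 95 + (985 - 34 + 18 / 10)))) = 12675 / 8198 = 1.55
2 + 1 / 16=33 / 16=2.06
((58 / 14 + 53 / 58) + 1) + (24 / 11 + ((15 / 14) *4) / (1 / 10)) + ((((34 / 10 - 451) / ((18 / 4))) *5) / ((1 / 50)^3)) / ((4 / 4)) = -62166615.57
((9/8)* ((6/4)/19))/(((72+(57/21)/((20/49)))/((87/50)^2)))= 0.00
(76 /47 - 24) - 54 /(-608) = -22.29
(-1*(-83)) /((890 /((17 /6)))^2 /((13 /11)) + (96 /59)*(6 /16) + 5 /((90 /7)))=331164522 /333123225377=0.00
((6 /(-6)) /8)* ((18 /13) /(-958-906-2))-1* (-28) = 905635 /32344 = 28.00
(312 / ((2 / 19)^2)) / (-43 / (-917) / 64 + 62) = 1652536704 / 3638699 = 454.16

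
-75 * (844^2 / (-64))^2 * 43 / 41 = -6392335197225 / 656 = -9744413410.40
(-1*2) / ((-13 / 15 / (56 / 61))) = 1680 / 793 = 2.12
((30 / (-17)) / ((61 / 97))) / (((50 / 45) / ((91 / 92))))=-238329 / 95404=-2.50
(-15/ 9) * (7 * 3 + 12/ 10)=-37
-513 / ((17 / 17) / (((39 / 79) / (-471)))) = 6669 / 12403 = 0.54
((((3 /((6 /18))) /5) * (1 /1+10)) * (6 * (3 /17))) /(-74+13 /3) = -486 /1615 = -0.30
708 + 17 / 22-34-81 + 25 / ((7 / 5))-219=60465 / 154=392.63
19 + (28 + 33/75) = 1186/25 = 47.44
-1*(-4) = 4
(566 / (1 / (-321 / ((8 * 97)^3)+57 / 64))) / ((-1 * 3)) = -39259511487 / 233644288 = -168.03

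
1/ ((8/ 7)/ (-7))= -49/ 8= -6.12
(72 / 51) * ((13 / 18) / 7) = 52 / 357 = 0.15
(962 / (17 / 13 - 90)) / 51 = -12506 / 58803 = -0.21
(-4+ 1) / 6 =-1 / 2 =-0.50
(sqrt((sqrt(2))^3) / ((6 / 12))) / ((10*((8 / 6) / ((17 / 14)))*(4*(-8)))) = -51*2^(3 / 4) / 8960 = -0.01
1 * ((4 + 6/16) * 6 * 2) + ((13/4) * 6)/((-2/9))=-141/4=-35.25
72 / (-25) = -2.88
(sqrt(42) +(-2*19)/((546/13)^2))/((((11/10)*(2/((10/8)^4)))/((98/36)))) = -59375/912384 +153125*sqrt(42)/50688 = 19.51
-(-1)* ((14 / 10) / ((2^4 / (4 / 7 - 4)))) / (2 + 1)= -1 / 10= -0.10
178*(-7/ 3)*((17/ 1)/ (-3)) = 21182/ 9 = 2353.56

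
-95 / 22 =-4.32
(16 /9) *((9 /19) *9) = 144 /19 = 7.58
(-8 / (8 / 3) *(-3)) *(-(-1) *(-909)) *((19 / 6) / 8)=-51813 / 16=-3238.31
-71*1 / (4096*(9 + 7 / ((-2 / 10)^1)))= 0.00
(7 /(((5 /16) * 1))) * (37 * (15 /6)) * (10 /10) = 2072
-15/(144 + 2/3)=-45/434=-0.10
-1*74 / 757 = -0.10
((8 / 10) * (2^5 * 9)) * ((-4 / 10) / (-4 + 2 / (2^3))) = 3072 / 125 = 24.58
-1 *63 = -63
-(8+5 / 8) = -69 / 8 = -8.62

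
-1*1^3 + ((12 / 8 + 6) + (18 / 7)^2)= 1285 / 98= 13.11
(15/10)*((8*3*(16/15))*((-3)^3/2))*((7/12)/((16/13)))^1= -245.70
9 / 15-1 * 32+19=-62 / 5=-12.40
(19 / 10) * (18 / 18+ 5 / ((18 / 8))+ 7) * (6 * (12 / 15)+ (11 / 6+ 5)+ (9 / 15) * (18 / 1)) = 294101 / 675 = 435.71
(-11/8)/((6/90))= -165/8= -20.62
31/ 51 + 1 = 82/ 51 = 1.61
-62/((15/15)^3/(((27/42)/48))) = -93/112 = -0.83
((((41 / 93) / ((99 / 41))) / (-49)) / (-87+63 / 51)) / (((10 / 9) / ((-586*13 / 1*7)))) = -108849793 / 52203690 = -2.09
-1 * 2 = -2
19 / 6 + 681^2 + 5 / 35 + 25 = 19479151 / 42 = 463789.31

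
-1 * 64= -64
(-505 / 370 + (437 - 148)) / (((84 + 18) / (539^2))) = 2061246495 / 2516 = 819255.36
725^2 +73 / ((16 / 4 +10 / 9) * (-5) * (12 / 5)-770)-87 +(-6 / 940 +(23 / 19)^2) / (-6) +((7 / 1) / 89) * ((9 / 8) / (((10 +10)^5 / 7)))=525537.67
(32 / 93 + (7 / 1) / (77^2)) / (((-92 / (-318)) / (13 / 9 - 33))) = -204684622 / 5435199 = -37.66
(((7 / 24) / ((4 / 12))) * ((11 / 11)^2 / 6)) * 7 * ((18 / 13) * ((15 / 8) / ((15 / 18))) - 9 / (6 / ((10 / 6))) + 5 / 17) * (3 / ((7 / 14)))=5.57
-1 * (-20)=20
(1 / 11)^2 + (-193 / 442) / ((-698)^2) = 215320815 / 26056644328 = 0.01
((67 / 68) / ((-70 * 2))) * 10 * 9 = -603 / 952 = -0.63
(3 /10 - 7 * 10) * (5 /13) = -697 /26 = -26.81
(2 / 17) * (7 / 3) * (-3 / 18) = -7 / 153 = -0.05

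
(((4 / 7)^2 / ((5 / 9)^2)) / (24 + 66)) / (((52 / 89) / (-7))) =-1602 / 11375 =-0.14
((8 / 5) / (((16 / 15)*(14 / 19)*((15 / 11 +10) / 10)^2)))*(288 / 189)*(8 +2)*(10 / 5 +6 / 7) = 588544 / 8575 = 68.63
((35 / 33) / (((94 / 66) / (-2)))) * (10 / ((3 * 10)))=-70 / 141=-0.50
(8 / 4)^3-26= -18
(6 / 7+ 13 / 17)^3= 7189057 / 1685159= 4.27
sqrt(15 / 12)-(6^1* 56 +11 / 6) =-2027 / 6 +sqrt(5) / 2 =-336.72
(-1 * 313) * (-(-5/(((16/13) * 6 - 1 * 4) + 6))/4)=-20345/488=-41.69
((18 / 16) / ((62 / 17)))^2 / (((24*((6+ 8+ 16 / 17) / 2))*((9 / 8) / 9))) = 132651 / 31244032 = 0.00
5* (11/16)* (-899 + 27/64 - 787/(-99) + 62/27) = -84427105/27648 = -3053.64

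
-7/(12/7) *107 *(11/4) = -57673/48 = -1201.52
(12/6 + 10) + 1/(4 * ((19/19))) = 49/4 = 12.25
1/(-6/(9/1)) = -3/2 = -1.50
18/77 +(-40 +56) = 1250/77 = 16.23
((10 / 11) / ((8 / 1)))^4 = 625 / 3748096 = 0.00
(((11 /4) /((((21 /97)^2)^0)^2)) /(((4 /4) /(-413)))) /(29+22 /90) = -29205 /752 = -38.84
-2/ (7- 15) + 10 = 41/ 4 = 10.25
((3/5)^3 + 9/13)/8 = 369/3250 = 0.11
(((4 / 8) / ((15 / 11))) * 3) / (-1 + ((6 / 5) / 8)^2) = -440 / 391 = -1.13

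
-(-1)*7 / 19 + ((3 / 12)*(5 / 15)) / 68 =5731 / 15504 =0.37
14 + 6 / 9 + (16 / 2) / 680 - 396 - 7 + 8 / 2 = -98002 / 255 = -384.32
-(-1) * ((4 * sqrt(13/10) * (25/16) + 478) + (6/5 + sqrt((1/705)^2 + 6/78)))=sqrt(6461494)/9165 + 5 * sqrt(130)/8 + 2396/5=486.60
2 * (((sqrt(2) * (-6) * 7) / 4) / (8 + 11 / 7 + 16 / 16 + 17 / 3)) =-441 * sqrt(2) / 341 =-1.83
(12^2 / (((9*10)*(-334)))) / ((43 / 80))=-64 / 7181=-0.01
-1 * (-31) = 31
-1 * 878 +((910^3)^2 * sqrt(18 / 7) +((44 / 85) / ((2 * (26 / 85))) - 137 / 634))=-7231283 / 8242 +243372536589000000 * sqrt(14)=910616649266142297.16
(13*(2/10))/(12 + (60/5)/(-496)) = 1612/7425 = 0.22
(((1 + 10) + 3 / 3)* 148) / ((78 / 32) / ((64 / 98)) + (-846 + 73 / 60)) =-13639680 / 6459271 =-2.11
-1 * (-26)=26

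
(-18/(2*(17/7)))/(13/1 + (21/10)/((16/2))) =-0.28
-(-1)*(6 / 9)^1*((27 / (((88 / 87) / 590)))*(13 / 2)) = 3002805 / 44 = 68245.57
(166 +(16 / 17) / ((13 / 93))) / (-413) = -38174 / 91273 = -0.42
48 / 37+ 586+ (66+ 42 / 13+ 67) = 348017 / 481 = 723.53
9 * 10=90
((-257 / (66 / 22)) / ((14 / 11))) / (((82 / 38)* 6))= -53713 / 10332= -5.20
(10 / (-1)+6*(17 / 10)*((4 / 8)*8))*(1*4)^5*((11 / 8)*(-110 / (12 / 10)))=-11925760 / 3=-3975253.33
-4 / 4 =-1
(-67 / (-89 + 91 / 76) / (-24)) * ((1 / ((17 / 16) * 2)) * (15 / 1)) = -25460 / 113441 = -0.22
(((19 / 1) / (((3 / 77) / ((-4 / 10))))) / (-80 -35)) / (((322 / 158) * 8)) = 16511 / 158700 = 0.10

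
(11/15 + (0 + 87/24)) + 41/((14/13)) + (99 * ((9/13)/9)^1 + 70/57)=10638167/207480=51.27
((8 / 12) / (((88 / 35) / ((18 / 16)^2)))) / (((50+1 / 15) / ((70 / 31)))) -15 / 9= -162409865 / 98338944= -1.65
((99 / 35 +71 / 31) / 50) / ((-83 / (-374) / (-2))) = -2077196 / 2251375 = -0.92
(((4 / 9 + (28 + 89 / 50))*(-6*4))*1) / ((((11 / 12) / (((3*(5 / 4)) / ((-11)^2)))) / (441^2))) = -31741632972 / 6655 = -4769591.73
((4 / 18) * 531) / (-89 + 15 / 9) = -177 / 131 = -1.35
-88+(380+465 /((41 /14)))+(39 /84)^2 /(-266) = 3854303279 /8550304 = 450.78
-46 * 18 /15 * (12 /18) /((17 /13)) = -2392 /85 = -28.14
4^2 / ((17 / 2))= 1.88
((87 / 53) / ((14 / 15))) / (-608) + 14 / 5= 6309379 / 2255680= 2.80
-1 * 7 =-7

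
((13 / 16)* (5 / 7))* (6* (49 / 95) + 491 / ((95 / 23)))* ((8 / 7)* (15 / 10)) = 451893 / 3724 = 121.35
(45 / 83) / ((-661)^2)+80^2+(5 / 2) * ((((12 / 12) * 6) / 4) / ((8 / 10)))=3716198797145 / 580231088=6404.69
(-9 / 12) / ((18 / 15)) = -5 / 8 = -0.62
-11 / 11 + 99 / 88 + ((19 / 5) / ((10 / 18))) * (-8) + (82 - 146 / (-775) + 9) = 226879 / 6200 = 36.59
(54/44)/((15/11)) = 9/10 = 0.90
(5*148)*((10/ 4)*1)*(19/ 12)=17575/ 6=2929.17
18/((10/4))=36/5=7.20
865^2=748225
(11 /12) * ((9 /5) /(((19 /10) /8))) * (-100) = -694.74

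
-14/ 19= -0.74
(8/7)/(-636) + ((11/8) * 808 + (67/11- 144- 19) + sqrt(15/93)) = sqrt(155)/31 + 11680913/12243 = 954.49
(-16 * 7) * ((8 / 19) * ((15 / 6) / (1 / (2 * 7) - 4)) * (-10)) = -62720 / 209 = -300.10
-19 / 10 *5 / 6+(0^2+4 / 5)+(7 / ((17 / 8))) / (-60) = -0.84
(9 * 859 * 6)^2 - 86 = 2151660910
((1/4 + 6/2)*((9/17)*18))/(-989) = -1053/33626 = -0.03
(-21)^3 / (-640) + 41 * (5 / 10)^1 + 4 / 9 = 35.41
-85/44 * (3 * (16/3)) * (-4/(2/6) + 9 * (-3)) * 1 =13260/11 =1205.45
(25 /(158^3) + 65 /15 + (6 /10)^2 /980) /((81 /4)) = 314092926481 /1467653843250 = 0.21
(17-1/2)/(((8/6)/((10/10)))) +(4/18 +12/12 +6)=1411/72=19.60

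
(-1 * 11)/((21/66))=-242/7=-34.57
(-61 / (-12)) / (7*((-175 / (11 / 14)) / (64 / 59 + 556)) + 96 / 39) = -23892297 / 1584514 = -15.08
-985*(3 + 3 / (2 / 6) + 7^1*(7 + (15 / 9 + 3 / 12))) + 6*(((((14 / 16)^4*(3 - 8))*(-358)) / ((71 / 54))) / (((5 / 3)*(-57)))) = -151987590857 / 2072064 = -73350.82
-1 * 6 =-6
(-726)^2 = 527076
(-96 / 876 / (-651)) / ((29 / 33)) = 88 / 459389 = 0.00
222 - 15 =207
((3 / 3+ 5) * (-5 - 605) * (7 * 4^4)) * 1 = -6558720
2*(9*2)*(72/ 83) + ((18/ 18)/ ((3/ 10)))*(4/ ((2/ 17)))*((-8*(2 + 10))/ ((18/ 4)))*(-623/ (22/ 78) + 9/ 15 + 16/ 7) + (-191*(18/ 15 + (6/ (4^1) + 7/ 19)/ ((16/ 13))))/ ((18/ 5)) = 124343486827499/ 23314368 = 5333341.52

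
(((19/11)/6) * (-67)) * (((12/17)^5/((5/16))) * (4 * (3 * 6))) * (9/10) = -273683349504/390460675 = -700.92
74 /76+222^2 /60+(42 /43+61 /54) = 90936028 /110295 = 824.48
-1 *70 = -70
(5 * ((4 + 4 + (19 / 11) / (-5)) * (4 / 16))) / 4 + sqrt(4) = 773 / 176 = 4.39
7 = 7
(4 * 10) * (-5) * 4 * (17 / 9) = -13600 / 9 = -1511.11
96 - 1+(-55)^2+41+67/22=69609/22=3164.05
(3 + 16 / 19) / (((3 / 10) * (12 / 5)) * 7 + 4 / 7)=12775 / 18658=0.68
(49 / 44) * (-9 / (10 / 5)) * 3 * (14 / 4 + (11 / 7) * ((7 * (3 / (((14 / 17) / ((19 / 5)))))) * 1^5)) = -257607 / 110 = -2341.88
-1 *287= -287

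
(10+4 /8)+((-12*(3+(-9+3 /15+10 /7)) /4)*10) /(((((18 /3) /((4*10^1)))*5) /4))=9939 /14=709.93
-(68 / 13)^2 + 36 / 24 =-8741 / 338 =-25.86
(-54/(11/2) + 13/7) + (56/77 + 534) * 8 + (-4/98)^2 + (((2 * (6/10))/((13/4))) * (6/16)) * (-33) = 665662418/156065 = 4265.29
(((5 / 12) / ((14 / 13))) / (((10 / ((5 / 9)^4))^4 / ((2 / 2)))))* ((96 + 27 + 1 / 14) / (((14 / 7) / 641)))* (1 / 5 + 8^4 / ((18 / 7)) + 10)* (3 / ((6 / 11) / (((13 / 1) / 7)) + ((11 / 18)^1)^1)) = 36160370078037841796875 / 54135940344822002370816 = 0.67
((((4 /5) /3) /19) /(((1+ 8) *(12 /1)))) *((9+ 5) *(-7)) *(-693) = 7546 /855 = 8.83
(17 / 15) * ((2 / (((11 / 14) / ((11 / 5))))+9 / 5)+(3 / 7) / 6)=8891 / 1050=8.47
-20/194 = -10/97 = -0.10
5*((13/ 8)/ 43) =0.19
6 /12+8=8.50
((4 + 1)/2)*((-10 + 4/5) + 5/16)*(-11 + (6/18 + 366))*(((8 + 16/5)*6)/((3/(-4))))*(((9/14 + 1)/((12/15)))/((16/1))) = 2905383/32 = 90793.22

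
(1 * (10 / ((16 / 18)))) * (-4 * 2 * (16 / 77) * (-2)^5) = 46080 / 77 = 598.44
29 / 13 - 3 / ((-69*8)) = 5349 / 2392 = 2.24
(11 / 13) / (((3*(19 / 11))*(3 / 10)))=1210 / 2223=0.54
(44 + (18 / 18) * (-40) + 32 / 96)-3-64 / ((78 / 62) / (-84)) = 166708 / 39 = 4274.56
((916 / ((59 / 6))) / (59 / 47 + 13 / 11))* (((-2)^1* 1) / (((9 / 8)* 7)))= -3788576 / 390285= -9.71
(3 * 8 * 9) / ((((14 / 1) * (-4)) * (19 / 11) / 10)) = -2970 / 133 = -22.33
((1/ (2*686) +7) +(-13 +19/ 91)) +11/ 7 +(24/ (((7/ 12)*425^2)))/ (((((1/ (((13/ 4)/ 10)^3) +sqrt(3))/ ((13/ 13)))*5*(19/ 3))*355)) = -4.22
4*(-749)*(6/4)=-4494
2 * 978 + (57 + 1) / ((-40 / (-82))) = 20749 / 10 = 2074.90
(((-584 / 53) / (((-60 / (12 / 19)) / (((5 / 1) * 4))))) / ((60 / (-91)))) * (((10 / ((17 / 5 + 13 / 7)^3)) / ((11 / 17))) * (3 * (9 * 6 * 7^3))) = -44840989864125 / 2156381744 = -20794.55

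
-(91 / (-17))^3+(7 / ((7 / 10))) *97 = 5519181 / 4913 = 1123.38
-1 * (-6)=6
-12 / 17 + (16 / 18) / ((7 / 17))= 1556 / 1071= 1.45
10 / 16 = 5 / 8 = 0.62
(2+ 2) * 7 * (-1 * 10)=-280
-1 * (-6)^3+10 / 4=437 / 2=218.50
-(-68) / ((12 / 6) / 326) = 11084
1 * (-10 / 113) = -0.09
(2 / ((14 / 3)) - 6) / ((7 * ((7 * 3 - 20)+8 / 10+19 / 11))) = -2145 / 9506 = -0.23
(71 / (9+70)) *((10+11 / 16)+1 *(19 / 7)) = 1349 / 112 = 12.04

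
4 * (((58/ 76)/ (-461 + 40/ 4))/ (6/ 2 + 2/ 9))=-18/ 8569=-0.00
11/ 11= 1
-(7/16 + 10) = -167/16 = -10.44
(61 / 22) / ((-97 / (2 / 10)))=-61 / 10670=-0.01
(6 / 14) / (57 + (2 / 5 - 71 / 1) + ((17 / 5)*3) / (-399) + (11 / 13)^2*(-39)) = -3705 / 359188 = -0.01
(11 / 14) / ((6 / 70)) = 55 / 6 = 9.17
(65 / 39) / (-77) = -5 / 231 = -0.02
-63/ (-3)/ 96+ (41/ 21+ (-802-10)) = -544205/ 672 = -809.83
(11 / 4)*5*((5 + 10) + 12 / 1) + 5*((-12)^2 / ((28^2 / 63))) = 12015 / 28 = 429.11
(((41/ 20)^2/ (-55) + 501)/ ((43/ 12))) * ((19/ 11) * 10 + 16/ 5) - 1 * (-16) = 18717378791/ 6503750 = 2877.94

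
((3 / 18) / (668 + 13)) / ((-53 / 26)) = -13 / 108279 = -0.00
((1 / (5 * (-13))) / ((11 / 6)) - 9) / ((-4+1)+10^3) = -6441 / 712855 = -0.01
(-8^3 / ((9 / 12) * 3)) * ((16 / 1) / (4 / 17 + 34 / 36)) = -1114112 / 361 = -3086.18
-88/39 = -2.26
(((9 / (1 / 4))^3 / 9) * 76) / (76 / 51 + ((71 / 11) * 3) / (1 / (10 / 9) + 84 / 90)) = 1215637632 / 37187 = 32689.85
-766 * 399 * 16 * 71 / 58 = -173600112 / 29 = -5986210.76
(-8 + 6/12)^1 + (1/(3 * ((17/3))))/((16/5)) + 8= 141/272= 0.52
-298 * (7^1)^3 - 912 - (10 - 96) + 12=-103028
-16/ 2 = -8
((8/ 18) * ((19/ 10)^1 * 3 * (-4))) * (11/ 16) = -209/ 30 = -6.97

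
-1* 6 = -6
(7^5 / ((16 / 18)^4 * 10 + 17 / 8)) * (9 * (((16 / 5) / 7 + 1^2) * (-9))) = -520603855128 / 2196085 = -237059.97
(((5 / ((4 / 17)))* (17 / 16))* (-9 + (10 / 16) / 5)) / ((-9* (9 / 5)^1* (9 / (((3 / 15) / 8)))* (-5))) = -20519 / 2985984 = -0.01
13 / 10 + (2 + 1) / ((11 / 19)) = 713 / 110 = 6.48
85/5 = 17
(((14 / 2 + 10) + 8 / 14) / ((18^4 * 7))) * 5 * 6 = 205 / 285768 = 0.00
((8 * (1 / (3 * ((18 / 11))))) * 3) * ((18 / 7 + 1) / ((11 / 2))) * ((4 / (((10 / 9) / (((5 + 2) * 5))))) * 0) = 0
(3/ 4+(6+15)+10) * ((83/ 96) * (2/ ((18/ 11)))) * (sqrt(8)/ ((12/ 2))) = 115951 * sqrt(2)/ 10368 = 15.82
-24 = -24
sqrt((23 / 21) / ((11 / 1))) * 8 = 8 * sqrt(5313) / 231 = 2.52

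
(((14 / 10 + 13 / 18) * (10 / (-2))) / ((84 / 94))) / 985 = -8977 / 744660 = -0.01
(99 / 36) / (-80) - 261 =-83531 / 320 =-261.03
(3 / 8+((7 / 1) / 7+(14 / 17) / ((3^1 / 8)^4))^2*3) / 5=27587142857 / 25281720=1091.19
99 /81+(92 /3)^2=2825 /3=941.67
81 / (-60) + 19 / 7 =1.36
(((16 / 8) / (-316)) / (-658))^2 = 1 / 10808513296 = 0.00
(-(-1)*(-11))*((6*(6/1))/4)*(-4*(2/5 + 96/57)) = 78408/95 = 825.35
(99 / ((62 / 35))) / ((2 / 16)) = 13860 / 31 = 447.10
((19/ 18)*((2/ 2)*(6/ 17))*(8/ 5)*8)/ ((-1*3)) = -1216/ 765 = -1.59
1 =1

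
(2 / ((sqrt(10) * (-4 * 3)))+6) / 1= 5.95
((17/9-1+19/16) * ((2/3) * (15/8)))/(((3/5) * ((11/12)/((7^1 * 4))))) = 52325/396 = 132.13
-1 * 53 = -53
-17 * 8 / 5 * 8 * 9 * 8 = -78336 / 5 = -15667.20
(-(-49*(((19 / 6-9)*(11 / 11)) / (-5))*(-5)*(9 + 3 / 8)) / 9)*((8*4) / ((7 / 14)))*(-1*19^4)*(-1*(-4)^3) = 158933699555.56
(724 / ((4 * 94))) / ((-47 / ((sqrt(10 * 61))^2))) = -55205 / 2209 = -24.99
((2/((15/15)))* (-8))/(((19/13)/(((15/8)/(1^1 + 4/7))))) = -2730/209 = -13.06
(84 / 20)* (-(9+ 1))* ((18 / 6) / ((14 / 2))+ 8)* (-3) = 1062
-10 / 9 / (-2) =5 / 9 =0.56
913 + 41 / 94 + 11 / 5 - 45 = 409199 / 470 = 870.64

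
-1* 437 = -437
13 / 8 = 1.62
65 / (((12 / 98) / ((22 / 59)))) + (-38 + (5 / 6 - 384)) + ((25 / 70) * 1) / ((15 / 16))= -552217 / 2478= -222.85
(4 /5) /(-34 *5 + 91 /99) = -396 /83695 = -0.00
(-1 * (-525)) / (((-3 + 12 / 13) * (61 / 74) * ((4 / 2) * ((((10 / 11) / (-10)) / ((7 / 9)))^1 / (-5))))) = -32407375 / 4941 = -6558.87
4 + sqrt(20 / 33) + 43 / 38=5.91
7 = 7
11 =11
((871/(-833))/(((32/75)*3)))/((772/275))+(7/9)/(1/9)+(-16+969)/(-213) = 9795725791/4383206016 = 2.23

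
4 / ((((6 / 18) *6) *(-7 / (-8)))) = 16 / 7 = 2.29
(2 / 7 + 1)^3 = 729 / 343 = 2.13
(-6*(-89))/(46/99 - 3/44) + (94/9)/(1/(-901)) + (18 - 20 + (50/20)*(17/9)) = -22779871/2826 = -8060.82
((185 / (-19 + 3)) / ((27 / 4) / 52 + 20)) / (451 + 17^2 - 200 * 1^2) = -481 / 452196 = -0.00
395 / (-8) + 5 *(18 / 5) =-251 / 8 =-31.38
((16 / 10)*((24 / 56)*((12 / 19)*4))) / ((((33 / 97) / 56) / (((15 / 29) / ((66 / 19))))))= 148992 / 3509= 42.46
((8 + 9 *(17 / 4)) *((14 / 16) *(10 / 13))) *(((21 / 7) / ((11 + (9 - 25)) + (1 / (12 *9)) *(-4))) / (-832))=524475 / 23535616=0.02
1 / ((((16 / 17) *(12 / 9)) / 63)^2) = 10323369 / 4096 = 2520.35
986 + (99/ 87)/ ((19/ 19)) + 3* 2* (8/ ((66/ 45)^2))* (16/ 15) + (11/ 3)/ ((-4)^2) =170313175/ 168432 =1011.17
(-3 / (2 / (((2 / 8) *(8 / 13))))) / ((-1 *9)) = 0.03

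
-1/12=-0.08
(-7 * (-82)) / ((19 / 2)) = 1148 / 19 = 60.42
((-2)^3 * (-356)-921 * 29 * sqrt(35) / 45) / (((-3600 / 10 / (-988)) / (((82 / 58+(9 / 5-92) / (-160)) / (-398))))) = -336186019 / 8656500+1159652897 * sqrt(35) / 143280000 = 9.05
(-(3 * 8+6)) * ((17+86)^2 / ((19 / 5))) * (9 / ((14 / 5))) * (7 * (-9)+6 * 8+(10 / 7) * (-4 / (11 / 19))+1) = 65810279250 / 10241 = 6426157.53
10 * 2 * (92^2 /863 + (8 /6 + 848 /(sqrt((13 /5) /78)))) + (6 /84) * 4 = 4043338 /18123 + 16960 * sqrt(30) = 93116.85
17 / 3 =5.67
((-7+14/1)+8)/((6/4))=10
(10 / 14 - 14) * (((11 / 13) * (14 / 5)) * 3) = -6138 / 65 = -94.43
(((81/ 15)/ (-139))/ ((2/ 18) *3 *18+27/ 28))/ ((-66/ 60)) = 504/ 99385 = 0.01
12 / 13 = 0.92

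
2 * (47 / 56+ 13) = 775 / 28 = 27.68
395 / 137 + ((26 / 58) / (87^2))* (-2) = 86699333 / 30071637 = 2.88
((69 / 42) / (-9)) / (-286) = 23 / 36036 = 0.00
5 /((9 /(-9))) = -5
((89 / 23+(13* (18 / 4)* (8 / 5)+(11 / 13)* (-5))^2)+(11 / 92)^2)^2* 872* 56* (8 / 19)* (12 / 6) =249208941500824715837728812 / 94911398261875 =2625700875391.38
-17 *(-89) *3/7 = 4539/7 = 648.43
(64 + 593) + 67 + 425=1149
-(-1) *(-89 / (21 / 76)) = -322.10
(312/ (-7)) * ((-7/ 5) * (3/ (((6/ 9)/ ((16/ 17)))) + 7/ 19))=463944/ 1615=287.27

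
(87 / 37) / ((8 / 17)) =1479 / 296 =5.00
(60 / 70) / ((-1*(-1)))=6 / 7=0.86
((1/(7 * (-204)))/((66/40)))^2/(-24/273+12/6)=325/3449971602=0.00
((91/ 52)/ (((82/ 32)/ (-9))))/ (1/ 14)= -3528/ 41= -86.05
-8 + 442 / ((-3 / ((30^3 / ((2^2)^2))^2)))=-839109391 / 2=-419554695.50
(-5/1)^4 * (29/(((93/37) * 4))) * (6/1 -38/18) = 23471875/3348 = 7010.72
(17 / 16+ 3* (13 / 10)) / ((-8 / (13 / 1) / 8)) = -5161 / 80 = -64.51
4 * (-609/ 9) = -812/ 3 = -270.67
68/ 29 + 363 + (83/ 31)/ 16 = 5257527/ 14384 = 365.51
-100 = -100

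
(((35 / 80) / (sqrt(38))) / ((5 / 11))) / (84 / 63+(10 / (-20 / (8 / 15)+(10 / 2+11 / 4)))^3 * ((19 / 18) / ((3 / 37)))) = 3503445561 * sqrt(38) / 116035960960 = 0.19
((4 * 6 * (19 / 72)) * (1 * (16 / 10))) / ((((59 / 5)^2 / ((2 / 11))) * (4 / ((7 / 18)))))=1330 / 1033857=0.00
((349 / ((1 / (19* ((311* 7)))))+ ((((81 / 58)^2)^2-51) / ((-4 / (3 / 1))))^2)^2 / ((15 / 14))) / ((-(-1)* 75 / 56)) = 42877972621933630916689199176245212667074005441 / 295202752184074389302501572608000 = 145249230587108.37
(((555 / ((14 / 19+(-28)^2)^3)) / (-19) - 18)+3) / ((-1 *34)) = 3314613784357 / 7513124547600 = 0.44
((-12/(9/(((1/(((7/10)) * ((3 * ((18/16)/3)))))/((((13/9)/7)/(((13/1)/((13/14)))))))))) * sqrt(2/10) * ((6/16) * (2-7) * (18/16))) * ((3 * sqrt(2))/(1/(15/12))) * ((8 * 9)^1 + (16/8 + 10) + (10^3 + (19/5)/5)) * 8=20501964 * sqrt(10)/13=4987146.37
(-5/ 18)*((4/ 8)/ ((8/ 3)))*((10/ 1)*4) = -25/ 12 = -2.08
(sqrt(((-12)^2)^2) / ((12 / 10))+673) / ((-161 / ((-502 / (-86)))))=-199043 / 6923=-28.75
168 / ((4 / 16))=672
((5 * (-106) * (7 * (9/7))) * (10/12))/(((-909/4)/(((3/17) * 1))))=5300/1717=3.09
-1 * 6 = -6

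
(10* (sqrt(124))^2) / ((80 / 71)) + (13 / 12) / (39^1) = 39619 / 36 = 1100.53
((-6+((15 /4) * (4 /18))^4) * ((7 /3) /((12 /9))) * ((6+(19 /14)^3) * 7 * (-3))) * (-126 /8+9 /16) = -1501044957 /57344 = -26176.15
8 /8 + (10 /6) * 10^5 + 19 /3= 166674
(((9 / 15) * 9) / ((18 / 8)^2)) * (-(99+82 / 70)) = -56096 / 525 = -106.85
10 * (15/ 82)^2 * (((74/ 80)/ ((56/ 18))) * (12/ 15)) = 14985/ 188272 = 0.08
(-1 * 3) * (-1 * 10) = 30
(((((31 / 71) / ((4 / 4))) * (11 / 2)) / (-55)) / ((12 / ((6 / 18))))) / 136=-31 / 3476160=-0.00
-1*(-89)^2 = -7921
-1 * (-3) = 3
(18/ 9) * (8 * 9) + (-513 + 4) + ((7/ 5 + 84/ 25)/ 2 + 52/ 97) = -362.08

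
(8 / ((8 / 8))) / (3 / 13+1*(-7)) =-13 / 11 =-1.18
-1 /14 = -0.07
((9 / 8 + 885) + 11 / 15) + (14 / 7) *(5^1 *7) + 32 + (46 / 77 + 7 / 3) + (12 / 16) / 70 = 916423 / 924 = 991.80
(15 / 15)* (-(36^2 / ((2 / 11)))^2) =-50808384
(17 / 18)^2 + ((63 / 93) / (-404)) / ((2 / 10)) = 448177 / 507222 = 0.88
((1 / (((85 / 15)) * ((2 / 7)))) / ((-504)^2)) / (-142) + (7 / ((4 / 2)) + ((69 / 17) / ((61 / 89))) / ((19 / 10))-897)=-60265593828871 / 67685006592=-890.38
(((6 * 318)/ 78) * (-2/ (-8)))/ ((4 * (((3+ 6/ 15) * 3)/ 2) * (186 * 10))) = 53/ 328848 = 0.00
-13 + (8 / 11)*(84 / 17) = -1759 / 187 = -9.41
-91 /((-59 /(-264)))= -24024 /59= -407.19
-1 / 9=-0.11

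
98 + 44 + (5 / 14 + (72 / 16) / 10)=19993 / 140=142.81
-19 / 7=-2.71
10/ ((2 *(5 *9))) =1/ 9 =0.11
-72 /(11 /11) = -72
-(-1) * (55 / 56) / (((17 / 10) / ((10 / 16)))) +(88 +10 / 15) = 1017053 / 11424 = 89.03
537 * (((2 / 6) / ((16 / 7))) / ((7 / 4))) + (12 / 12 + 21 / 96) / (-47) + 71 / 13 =981229 / 19552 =50.19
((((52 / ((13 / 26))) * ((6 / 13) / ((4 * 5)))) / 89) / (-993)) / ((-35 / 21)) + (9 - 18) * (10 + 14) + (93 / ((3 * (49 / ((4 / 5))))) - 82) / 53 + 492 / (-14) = -483283112356 / 1912625575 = -252.68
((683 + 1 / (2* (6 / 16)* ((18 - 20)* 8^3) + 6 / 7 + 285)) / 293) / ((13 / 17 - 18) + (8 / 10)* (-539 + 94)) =-39187006 / 6274411875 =-0.01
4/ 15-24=-356/ 15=-23.73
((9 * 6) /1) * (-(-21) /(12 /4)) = 378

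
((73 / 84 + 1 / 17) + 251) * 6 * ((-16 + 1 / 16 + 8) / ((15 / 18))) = -14397.68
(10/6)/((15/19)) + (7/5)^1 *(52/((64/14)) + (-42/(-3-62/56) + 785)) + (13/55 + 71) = 547659029/455400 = 1202.59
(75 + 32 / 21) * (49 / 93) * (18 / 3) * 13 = 292474 / 93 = 3144.88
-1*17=-17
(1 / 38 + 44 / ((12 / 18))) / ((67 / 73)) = 71.94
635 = 635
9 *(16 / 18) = 8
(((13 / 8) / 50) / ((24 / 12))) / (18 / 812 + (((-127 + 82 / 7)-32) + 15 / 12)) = -2639 / 23712600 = -0.00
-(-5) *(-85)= -425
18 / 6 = 3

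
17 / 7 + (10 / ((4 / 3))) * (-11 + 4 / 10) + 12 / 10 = -5311 / 70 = -75.87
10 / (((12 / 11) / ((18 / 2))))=165 / 2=82.50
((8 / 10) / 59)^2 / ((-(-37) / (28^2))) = 12544 / 3219925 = 0.00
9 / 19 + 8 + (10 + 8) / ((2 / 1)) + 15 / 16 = 5597 / 304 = 18.41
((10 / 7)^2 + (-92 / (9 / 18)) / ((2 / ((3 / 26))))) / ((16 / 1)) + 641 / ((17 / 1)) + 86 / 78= 9946879 / 259896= 38.27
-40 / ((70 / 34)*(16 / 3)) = -51 / 14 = -3.64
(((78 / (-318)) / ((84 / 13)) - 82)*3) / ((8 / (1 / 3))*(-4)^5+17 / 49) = 2556631 / 255291884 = 0.01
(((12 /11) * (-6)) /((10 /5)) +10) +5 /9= 721 /99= 7.28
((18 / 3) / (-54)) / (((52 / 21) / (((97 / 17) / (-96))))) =679 / 254592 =0.00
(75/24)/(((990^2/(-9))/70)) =-35/17424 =-0.00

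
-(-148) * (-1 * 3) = -444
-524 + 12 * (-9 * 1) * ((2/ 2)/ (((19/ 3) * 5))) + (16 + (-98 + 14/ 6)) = -173017/ 285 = -607.08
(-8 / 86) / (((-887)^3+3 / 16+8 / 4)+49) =64 / 480130467647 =0.00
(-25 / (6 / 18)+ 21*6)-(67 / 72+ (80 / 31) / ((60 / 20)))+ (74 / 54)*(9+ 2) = 430441 / 6696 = 64.28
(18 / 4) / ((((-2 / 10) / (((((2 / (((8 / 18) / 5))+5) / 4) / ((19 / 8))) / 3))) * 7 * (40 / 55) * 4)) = -9075 / 8512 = -1.07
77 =77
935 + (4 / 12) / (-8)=22439 / 24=934.96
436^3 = 82881856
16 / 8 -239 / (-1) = 241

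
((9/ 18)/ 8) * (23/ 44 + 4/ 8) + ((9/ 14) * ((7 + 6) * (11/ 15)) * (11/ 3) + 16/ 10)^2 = 19990349/ 34496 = 579.50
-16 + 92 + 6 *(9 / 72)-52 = 99 / 4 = 24.75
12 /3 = 4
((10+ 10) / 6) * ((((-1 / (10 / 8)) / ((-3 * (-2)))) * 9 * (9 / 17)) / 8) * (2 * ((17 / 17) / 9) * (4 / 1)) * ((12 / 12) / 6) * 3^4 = -54 / 17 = -3.18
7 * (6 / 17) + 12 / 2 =144 / 17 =8.47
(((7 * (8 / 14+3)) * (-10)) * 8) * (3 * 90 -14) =-512000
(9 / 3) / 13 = 3 / 13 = 0.23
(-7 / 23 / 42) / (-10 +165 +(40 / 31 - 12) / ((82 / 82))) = -31 / 617274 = -0.00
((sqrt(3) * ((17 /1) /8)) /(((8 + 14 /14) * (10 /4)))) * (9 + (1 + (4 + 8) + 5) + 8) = 119 * sqrt(3) /36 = 5.73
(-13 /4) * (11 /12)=-143 /48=-2.98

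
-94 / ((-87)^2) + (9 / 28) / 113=-229295 / 23948316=-0.01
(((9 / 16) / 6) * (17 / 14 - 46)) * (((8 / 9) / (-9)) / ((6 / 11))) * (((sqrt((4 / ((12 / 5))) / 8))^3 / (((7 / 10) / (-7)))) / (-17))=57475 * sqrt(30) / 7402752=0.04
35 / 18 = 1.94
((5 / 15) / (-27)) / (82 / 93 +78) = -31 / 198072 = -0.00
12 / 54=0.22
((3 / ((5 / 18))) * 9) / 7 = 486 / 35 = 13.89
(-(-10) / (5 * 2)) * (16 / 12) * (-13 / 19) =-52 / 57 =-0.91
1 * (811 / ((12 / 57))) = 3852.25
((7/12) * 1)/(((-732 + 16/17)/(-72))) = 357/6214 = 0.06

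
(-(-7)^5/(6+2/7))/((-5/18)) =-9625.83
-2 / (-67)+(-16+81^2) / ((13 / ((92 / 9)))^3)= 341469571546 / 107308071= 3182.14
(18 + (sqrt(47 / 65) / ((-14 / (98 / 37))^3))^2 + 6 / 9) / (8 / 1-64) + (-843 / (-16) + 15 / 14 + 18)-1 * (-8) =4450650110826877 / 56035464772560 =79.43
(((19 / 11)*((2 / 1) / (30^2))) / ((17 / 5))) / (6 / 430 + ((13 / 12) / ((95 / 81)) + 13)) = 31046 / 383288103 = 0.00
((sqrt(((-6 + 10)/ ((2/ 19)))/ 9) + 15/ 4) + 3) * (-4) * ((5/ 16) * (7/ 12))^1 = -315/ 64 -35 * sqrt(38)/ 144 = -6.42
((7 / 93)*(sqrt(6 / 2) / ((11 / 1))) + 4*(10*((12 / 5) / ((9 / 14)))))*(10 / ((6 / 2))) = 70*sqrt(3) / 3069 + 4480 / 9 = 497.82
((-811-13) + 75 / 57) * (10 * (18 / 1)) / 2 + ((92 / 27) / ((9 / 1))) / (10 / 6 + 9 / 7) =-3532443572 / 47709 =-74041.45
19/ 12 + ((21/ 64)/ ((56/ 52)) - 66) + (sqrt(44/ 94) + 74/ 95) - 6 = -2529269/ 36480 + sqrt(1034)/ 47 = -68.65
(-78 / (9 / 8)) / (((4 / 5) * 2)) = -130 / 3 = -43.33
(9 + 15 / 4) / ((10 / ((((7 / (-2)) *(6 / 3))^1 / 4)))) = -357 / 160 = -2.23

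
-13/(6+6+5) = -13/17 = -0.76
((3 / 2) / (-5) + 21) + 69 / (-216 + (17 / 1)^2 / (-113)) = 5034309 / 246970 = 20.38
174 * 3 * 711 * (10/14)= 1855710/7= 265101.43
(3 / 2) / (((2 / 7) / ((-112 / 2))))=-294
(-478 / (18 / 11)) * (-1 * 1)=2629 / 9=292.11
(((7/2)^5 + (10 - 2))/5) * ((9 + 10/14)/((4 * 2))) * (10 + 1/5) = 14793621/11200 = 1320.86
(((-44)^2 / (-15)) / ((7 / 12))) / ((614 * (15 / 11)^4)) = -56689952 / 543965625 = -0.10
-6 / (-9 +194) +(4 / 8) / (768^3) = -5435817799 / 167604387840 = -0.03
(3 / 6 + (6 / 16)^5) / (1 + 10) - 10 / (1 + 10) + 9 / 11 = -16141 / 360448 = -0.04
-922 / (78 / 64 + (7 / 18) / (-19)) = -769.43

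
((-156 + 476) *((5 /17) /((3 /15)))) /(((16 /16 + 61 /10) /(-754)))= -60320000 /1207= -49975.14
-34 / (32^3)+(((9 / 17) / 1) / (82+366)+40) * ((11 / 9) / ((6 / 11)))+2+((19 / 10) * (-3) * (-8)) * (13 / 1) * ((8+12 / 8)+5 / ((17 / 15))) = 2194774587311 / 263208960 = 8338.53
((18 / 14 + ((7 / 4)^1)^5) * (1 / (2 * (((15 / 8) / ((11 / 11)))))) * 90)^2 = 144852554025 / 802816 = 180430.58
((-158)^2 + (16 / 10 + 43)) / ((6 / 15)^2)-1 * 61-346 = 623587 / 4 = 155896.75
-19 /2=-9.50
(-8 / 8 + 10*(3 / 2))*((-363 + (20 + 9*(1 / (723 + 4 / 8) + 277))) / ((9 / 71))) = 237456.93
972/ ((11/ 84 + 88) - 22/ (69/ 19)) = 625968/ 52855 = 11.84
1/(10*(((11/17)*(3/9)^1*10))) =51/1100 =0.05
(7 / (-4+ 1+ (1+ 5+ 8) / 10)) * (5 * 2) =-175 / 4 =-43.75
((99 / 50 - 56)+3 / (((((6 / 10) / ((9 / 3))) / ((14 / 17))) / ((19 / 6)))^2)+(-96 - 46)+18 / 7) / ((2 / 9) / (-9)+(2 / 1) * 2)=2594073087 / 32570300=79.65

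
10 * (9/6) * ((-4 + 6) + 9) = 165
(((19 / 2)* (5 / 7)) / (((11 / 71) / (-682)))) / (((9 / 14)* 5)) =-9293.11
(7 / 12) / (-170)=-7 / 2040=-0.00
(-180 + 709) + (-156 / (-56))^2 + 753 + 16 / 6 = 759947 / 588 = 1292.43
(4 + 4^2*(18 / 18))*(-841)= -16820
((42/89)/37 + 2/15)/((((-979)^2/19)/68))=847552/4303835745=0.00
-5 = -5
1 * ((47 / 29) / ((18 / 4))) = 94 / 261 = 0.36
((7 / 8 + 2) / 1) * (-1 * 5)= -115 / 8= -14.38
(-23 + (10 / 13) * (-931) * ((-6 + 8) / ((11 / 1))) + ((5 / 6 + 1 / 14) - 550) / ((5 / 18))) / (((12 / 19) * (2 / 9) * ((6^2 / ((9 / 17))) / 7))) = -607643541 / 388960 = -1562.23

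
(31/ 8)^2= 15.02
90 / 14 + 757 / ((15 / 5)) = 5434 / 21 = 258.76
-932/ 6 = -466/ 3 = -155.33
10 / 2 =5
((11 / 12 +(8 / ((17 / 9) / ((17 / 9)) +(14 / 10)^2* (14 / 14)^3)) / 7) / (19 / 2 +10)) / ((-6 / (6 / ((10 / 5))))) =-4049 / 121212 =-0.03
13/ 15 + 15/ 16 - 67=-15647/ 240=-65.20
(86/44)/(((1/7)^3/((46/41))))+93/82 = 679477/902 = 753.30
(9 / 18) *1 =1 / 2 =0.50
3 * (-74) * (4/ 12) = -74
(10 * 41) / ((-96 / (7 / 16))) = -1.87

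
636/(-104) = -159/26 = -6.12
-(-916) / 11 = 83.27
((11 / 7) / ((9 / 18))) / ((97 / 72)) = 1584 / 679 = 2.33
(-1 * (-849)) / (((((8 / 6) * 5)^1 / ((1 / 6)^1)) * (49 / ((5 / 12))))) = 283 / 1568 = 0.18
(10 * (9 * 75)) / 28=241.07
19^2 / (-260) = -361 / 260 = -1.39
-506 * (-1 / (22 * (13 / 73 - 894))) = -1679 / 65249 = -0.03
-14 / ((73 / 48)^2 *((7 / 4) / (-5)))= 92160 / 5329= 17.29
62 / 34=31 / 17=1.82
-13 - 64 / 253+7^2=9044 / 253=35.75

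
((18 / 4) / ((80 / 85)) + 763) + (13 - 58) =23129 / 32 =722.78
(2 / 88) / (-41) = -1 / 1804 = -0.00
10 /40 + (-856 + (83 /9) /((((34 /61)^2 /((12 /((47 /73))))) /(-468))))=-14114910945 /54332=-259790.01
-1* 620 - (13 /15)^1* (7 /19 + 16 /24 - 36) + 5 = -499916 /855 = -584.70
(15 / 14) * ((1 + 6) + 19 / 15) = 62 / 7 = 8.86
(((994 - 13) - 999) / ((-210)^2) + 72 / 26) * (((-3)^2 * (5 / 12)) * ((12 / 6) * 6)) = 793683 / 6370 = 124.60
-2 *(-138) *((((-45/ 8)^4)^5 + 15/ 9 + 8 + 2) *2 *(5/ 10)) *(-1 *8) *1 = -80001727740758687889275350357518805/ 36028797018963968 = -2220494003689585046.63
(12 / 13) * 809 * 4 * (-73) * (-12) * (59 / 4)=501748272 / 13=38596020.92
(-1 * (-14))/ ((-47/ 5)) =-70/ 47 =-1.49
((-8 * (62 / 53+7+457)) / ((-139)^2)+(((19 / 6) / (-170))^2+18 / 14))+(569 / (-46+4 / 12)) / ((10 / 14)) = -16705183208287733 / 1021702417066800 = -16.35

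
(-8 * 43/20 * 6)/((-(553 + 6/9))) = 1548/8305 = 0.19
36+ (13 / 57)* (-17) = 1831 / 57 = 32.12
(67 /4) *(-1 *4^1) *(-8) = 536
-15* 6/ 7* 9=-115.71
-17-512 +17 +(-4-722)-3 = -1241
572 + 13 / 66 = 37765 / 66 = 572.20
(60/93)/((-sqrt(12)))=-10*sqrt(3)/93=-0.19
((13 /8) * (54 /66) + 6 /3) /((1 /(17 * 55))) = 24905 /8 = 3113.12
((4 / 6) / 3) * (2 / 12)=1 / 27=0.04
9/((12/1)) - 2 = -5/4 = -1.25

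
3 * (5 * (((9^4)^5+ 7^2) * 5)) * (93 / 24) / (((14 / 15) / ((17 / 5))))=720797590903837669194375 / 56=12871385551854244092756.70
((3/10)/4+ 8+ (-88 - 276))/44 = -14237/1760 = -8.09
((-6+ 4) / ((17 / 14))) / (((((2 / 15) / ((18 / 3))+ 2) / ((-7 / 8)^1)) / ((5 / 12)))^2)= -39375 / 735488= -0.05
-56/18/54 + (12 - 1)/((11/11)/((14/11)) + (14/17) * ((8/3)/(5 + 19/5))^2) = 689668084/54248049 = 12.71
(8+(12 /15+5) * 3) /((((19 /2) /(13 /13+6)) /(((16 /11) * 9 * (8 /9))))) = 227584 /1045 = 217.78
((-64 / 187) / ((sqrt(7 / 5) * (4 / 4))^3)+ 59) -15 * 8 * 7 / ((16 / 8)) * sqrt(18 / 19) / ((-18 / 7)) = -320 * sqrt(35) / 9163+ 59+ 490 * sqrt(38) / 19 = 217.77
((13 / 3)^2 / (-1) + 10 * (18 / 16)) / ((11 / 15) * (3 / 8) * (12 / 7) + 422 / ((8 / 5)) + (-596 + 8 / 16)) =9485 / 417411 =0.02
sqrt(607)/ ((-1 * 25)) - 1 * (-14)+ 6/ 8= 59/ 4 - sqrt(607)/ 25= 13.76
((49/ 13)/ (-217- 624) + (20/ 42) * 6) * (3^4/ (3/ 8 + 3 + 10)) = 17.28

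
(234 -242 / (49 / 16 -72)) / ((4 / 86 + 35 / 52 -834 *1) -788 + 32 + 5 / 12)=-878660796 / 5877941047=-0.15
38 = 38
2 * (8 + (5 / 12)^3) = 13949 / 864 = 16.14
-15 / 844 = -0.02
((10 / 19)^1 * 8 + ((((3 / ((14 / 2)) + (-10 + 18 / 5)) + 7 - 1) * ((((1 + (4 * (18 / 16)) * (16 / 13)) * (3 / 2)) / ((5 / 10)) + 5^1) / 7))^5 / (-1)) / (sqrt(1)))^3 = 590688176775542574862883742670114651161073291264 / 7913202652330328452591428663731493936811032487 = 74.65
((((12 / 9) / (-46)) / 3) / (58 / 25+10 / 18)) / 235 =-10 / 699407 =-0.00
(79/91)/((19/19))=79/91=0.87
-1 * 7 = -7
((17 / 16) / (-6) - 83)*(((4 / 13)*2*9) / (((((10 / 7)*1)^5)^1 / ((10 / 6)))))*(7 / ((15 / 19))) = -3569823607 / 3120000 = -1144.17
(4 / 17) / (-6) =-2 / 51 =-0.04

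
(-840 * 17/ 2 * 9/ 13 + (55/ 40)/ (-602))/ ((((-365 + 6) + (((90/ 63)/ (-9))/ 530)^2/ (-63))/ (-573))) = -17793335583597807891/ 2255275628131552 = -7889.65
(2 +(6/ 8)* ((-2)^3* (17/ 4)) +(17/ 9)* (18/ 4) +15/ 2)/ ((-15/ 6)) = 3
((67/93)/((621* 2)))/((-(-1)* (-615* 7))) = -67/497253330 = -0.00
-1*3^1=-3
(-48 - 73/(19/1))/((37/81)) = -79785/703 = -113.49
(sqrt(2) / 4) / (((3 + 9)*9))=sqrt(2) / 432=0.00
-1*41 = -41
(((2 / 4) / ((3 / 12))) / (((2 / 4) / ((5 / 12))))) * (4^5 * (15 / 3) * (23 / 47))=588800 / 141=4175.89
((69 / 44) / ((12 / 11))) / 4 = 23 / 64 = 0.36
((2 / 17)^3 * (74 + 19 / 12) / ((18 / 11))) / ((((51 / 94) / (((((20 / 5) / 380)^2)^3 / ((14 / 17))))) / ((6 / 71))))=0.00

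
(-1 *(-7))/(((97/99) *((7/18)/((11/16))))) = 9801/776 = 12.63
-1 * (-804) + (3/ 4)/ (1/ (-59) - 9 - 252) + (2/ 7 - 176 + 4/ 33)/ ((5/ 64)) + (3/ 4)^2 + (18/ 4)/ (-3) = -266949461/ 184800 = -1444.53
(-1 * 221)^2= 48841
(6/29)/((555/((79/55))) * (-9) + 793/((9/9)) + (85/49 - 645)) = -11613/186787579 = -0.00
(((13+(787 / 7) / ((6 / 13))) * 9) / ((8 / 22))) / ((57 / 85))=10076495 / 1064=9470.39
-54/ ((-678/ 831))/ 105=2493/ 3955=0.63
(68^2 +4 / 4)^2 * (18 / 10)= 38503125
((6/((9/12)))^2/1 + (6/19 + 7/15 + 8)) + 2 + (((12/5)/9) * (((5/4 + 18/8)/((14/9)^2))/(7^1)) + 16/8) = 2146073/27930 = 76.84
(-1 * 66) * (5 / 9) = -110 / 3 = -36.67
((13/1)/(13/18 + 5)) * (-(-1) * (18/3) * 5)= 7020/103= 68.16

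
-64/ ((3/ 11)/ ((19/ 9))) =-13376/ 27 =-495.41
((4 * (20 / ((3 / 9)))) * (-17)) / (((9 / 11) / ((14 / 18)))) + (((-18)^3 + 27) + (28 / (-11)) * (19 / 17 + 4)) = -48957857 / 5049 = -9696.55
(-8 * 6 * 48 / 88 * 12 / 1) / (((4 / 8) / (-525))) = 3628800 / 11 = 329890.91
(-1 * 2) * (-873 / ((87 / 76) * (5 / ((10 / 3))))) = 29488 / 29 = 1016.83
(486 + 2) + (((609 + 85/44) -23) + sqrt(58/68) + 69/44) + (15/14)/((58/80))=sqrt(986)/34 + 438065/406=1079.90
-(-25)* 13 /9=36.11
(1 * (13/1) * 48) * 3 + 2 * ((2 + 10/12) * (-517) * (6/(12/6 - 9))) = 30682/7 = 4383.14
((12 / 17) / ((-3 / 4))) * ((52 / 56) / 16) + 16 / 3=3769 / 714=5.28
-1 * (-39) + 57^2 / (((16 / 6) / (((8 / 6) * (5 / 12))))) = 5727 / 8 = 715.88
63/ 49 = 9/ 7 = 1.29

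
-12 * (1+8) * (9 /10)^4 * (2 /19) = -177147 /23750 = -7.46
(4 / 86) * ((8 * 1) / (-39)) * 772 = -12352 / 1677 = -7.37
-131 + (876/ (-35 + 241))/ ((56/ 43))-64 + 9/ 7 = -78465/ 412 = -190.45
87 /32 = 2.72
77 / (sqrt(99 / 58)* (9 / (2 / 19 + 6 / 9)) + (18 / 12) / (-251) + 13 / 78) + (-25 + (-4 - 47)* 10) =-718482064848943 / 1342823268361 + 268769070108* sqrt(638) / 1342823268361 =-530.00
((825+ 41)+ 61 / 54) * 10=234125 / 27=8671.30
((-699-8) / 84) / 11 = -0.77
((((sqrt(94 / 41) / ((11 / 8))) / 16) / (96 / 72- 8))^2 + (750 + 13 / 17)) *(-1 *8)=-50653801591 / 8433700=-6006.12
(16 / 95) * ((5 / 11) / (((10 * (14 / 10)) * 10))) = 4 / 7315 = 0.00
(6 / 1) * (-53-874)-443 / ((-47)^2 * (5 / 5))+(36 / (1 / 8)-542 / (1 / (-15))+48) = 6414493 / 2209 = 2903.80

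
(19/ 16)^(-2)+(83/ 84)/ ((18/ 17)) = 896443/ 545832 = 1.64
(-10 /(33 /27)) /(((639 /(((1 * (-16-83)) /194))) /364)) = 16380 /6887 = 2.38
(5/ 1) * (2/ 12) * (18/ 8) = 15/ 8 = 1.88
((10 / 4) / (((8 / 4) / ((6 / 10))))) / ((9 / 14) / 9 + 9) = 21 / 254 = 0.08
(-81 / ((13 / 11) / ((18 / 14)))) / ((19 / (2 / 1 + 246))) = -1988712 / 1729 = -1150.21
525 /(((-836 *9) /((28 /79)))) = -1225 /49533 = -0.02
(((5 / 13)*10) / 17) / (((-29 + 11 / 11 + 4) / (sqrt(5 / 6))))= -25*sqrt(30) / 15912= -0.01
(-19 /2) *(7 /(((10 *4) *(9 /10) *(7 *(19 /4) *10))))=-1 /180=-0.01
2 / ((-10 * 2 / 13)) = -13 / 10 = -1.30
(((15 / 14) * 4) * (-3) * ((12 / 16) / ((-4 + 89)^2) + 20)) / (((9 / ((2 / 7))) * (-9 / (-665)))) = -10982057 / 18207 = -603.18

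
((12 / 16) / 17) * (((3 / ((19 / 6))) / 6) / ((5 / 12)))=27 / 1615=0.02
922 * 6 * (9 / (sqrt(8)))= 12447 * sqrt(2)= 17602.72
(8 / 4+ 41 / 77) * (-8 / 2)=-780 / 77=-10.13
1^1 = 1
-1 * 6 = -6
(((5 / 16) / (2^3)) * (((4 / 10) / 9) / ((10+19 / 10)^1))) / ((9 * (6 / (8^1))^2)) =0.00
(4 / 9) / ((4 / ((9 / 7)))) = 1 / 7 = 0.14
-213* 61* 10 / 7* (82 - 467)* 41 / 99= 8878550 / 3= 2959516.67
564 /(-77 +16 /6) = -1692 /223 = -7.59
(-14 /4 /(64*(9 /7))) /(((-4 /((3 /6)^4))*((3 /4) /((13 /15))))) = 637 /829440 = 0.00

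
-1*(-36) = 36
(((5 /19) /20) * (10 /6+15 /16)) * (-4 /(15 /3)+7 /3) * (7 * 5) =20125 /10944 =1.84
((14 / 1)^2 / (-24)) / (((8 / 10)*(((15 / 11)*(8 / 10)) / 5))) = -13475 / 288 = -46.79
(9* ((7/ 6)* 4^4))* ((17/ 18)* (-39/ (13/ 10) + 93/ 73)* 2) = -10647168/ 73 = -145851.62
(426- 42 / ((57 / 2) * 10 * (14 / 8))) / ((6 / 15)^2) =101155 / 38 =2661.97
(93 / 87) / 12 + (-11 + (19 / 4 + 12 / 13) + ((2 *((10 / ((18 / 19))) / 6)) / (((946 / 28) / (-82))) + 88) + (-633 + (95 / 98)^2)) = -25794453929537 / 46240061868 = -557.84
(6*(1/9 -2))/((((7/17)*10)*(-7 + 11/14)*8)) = 289/5220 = 0.06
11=11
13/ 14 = 0.93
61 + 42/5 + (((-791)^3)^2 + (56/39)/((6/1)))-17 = 143289631919477331779/585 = 244939541742696293.64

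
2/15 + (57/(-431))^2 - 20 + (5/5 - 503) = -1454088373/2786415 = -521.85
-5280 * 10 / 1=-52800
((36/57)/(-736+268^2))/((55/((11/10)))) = 1/5627800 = 0.00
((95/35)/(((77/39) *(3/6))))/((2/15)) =11115/539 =20.62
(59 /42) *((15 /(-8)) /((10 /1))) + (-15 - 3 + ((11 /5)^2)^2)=722709 /140000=5.16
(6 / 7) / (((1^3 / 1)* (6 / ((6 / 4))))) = 3 / 14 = 0.21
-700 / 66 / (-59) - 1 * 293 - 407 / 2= -1932671 / 3894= -496.32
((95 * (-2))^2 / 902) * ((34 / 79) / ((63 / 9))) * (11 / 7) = 3.87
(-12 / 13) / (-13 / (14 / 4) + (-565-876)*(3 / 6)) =168 / 131807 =0.00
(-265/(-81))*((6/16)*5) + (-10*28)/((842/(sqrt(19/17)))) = 1325/216-140*sqrt(323)/7157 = 5.78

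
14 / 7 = 2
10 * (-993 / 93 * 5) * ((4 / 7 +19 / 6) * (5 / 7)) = -6495875 / 4557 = -1425.47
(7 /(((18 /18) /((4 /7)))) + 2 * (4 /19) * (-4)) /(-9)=-0.26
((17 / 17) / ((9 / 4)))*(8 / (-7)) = -32 / 63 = -0.51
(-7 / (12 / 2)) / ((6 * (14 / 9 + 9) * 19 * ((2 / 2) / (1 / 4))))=-7 / 28880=-0.00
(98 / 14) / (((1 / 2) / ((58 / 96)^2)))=5887 / 1152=5.11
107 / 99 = 1.08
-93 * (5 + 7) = -1116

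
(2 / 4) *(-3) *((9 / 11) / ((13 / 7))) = -189 / 286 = -0.66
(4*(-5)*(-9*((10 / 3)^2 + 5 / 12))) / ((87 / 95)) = 197125 / 87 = 2265.80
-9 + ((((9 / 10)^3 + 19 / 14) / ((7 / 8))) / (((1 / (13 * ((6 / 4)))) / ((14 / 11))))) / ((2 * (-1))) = -742767 / 19250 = -38.59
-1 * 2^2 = -4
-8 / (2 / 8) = -32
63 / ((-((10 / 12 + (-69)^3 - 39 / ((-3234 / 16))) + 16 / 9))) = 0.00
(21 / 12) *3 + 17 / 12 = 20 / 3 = 6.67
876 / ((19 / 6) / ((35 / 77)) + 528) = 26280 / 16049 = 1.64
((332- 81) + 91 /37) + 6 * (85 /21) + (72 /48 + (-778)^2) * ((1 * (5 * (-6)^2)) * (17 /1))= 479713042106 /259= 1852173907.75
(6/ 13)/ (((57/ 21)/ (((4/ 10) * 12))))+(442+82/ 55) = 6035912/ 13585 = 444.31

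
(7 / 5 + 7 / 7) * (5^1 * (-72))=-864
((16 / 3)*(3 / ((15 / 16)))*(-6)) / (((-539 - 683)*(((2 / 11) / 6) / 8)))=67584 / 3055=22.12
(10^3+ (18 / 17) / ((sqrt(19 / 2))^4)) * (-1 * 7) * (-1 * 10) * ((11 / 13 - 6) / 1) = -28782867680 / 79781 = -360773.46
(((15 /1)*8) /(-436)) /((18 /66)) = -110 /109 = -1.01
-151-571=-722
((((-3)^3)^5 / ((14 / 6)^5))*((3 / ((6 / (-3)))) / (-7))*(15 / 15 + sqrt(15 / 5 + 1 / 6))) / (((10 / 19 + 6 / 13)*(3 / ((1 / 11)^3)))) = -287078582349*sqrt(114) / 152832639344 -861235747047 / 76416319672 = -31.33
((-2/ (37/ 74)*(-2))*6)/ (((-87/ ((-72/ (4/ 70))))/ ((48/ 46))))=725.40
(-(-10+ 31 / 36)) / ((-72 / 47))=-15463 / 2592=-5.97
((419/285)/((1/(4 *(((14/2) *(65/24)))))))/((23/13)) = 495677/7866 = 63.02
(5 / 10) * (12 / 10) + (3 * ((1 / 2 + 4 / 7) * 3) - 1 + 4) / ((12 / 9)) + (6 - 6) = 2823 / 280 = 10.08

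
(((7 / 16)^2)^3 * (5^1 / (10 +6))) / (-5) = -117649 / 268435456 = -0.00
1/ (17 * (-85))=-1/ 1445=-0.00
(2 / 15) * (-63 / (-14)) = 3 / 5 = 0.60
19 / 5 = 3.80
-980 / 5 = -196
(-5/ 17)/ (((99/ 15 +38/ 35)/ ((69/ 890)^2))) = -33327/ 144890932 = -0.00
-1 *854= -854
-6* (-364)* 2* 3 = 13104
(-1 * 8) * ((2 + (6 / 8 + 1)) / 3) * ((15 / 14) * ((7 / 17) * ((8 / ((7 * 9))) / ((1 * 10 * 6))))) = -10 / 1071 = -0.01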